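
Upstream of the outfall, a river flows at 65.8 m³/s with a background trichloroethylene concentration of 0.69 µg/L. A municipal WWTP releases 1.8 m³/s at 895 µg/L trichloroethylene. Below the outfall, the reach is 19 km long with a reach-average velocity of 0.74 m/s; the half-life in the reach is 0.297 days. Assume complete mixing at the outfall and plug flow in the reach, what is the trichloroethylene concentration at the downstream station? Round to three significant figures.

Flow-weighted average: C = (65.80·0.6900 + 1.800·895.0) / 67.60 = 1656/67.60 = 24.50 µg/L.
Travel time t = 19·1000 / 0.74 = 25680 s = 7.132 h.
Half-life 0.297 d → k = ln 2 / 0.297 = 2.334 d⁻¹.
After decay, C = 24.50 × e^(−kt) = 24.50 × 0.4998 = 12.25 µg/L.

12.2 µg/L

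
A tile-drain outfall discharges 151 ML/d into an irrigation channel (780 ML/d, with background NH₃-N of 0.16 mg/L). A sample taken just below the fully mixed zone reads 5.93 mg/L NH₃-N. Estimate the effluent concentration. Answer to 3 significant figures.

Mass balance: 780.0·0.1600 + 151.0·Cₑ = 931.0·5.930
→ Cₑ = (931.0·5.930 − 780.0·0.1600) / 151.0 = 35.74 mg/L.

35.7 mg/L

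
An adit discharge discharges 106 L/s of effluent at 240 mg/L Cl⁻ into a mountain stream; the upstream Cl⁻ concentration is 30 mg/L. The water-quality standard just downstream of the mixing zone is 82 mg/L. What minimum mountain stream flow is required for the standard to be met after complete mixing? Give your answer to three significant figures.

Set C_mix = 82: (Q·30.00 + 106.0·240.0) / (Q + 106.0) = 82
→ Q = 106.0·(240.0 − 82)/(82 − 30.00) = 322.1 L/s.

322 L/s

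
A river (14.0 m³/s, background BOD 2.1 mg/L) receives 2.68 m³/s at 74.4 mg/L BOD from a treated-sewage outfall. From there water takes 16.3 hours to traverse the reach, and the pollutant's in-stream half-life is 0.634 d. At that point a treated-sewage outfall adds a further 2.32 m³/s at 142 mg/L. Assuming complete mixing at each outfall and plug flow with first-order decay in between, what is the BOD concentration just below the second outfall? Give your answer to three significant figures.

23.1 mg/L

After mixing, C = (14.00·2.100 + 2.680·74.40) / 16.68 = 228.8/16.68 = 13.72 mg/L; combined flow 16.68 m³/s.
Half-life 0.634 d → k = ln 2 / 0.634 = 1.093 d⁻¹.
Decay over the reach: 13.72·exp(−kt) = 13.72·0.4759 = 6.528 mg/L.
At the second outfall, C = (16.68·6.528 + 2.320·142.0) / (16.68 + 2.320) = 23.07 mg/L.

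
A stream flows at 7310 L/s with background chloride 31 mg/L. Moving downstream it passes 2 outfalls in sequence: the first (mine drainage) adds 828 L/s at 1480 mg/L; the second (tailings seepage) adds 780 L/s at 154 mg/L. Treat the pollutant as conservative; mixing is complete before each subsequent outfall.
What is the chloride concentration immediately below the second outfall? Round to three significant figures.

176 mg/L

Outfall 1: combined Q = 8138 L/s; C = (7310·31.00 + 828.0·1480)/8138 = 178.4 mg/L.
Outfall 2: combined Q = 8918 L/s; C = (8138·178.4 + 780.0·154.0)/8918 = 176.3 mg/L.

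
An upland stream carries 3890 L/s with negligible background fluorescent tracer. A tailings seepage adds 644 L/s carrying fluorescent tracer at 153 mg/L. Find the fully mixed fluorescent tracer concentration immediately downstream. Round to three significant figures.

Mass balance: C = (3890·0 + 644.0·153.0) / 4534 = 98530/4534 = 21.73 mg/L.

21.7 mg/L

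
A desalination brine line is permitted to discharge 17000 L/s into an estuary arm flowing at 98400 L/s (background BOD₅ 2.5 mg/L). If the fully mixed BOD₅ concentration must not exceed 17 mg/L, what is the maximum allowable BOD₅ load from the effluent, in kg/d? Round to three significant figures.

Mass balance at the limit: 98400·2.500 + 17000·Cₑ = 115400·17 → Cₑ = 100.9 mg/L.
17000 L/s = 17.00 m³/s. Load = 17.00 m³/s × 100.9 g/m³ × 86 400 s/d = 148200 kg/d.

148000 kg/d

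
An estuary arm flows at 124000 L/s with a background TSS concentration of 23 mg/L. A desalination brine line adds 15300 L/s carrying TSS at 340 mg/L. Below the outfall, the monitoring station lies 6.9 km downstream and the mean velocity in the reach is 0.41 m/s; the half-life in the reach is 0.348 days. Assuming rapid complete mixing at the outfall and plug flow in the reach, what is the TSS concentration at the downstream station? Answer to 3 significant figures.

39.2 mg/L

Mixed concentration C = ΣQC/ΣQ = (124000·23.00 + 15300·340.0) / 139300 = 8054000/139300 = 57.82 mg/L.
Travel time t = 6.9·1000 / 0.41 = 16830 s = 4.675 h.
Half-life 0.348 d → k = ln 2 / 0.348 = 1.992 d⁻¹.
First-order decay: C = 57.82·exp(−k·t) = 57.82·0.6784 = 39.23 mg/L.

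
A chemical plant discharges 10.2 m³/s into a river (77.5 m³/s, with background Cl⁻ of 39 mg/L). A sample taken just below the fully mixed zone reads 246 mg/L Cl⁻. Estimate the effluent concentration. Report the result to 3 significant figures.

Mass balance: 77.50·39.00 + 10.20·Cₑ = 87.70·246.0
→ Cₑ = (87.70·246.0 − 77.50·39.00) / 10.20 = 1819 mg/L.

1820 mg/L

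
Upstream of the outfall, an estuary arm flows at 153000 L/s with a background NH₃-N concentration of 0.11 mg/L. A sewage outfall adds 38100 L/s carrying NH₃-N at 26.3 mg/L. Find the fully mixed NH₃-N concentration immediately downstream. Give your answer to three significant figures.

5.33 mg/L

Conservation of mass: C = (153000·0.1100 + 38100·26.30) / 191100 = 1019000/191100 = 5.332 mg/L.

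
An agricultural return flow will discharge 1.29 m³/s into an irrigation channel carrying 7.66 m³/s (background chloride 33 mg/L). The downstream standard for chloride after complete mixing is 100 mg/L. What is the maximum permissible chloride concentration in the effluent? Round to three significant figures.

498 mg/L

At the limit, (Qr·Cr + Qe·Cₑ)/(Qr + Qe) = 100:
Cₑ = (8.950·100 − 7.660·33.00) / 1.290 = 497.8 mg/L.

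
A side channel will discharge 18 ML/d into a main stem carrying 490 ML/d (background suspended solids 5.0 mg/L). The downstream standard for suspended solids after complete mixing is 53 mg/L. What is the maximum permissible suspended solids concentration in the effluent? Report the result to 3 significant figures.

1360 mg/L

At the limit, (Qr·Cr + Qe·Cₑ)/(Qr + Qe) = 53:
Cₑ = (508.0·53 − 490.0·5.000) / 18.00 = 1360 mg/L.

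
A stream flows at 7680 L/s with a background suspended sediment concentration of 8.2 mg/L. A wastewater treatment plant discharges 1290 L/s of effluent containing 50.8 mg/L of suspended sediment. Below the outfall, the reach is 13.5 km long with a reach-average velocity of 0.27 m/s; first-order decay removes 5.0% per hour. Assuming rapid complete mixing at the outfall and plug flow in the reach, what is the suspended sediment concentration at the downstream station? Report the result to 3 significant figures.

After mixing, C = (7680·8.200 + 1290·50.80) / 8970 = 128500/8970 = 14.33 mg/L.
Travel time t = 13.5·1000 / 0.27 = 50000 s = 13.89 h.
5.0%/h lost → k = −ln(1 − 0.05) = 0.05129 h⁻¹.
Decay over the reach: 14.33·exp(−kt) = 14.33·0.4905 = 7.027 mg/L.

7.03 mg/L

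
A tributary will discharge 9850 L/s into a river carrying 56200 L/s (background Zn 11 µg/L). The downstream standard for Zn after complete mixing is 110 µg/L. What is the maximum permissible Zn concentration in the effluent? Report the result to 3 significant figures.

At the limit, (Qr·Cr + Qe·Cₑ)/(Qr + Qe) = 110:
Cₑ = (66050·110 − 56200·11.00) / 9850 = 674.9 µg/L.

675 µg/L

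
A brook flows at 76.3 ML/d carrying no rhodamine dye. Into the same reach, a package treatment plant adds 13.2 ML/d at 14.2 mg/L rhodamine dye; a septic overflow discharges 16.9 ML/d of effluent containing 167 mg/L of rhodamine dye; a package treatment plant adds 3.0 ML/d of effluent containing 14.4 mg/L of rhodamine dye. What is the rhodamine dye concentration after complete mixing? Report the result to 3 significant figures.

27.9 mg/L

Mixed concentration C = ΣQC/ΣQ = (76.30·0 + 13.20·14.20 + 16.90·167.0 + 3.000·14.40) / 109.4 = 3053/109.4 = 27.91 mg/L.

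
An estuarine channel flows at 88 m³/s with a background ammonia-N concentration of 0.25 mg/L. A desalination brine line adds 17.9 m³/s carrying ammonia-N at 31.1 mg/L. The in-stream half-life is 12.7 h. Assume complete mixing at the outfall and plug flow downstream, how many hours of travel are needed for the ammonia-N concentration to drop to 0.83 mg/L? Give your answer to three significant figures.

Flow-weighted average: C = (88.00·0.2500 + 17.90·31.10) / 105.9 = 578.7/105.9 = 5.464 mg/L.
Half-life 12.7 h → k = ln 2 / 12.7 = 0.05458 h⁻¹ = 1.310 d⁻¹.
5.464·exp(−k·t) = 0.83 → t = ln(5.464/0.83)/k = 124300 s = 34.53 h.

34.5 h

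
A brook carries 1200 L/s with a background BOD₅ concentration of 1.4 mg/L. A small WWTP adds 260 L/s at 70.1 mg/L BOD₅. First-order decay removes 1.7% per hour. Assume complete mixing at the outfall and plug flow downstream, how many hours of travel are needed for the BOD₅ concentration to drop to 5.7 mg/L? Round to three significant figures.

Mixed concentration C = ΣQC/ΣQ = (1200·1.400 + 260.0·70.10) / 1460 = 19910/1460 = 13.63 mg/L.
1.7%/h lost → k = −ln(1 − 0.017) = 0.01715 h⁻¹.
13.63·exp(−k·t) = 5.7 → t = ln(13.63/5.7)/k = 183100 s = 50.86 h.

50.9 h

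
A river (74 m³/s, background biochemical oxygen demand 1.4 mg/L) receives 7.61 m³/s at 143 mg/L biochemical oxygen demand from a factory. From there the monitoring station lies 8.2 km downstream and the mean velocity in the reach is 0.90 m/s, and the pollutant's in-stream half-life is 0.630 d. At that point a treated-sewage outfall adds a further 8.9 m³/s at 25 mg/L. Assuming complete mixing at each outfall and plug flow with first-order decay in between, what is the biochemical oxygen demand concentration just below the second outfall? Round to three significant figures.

14.2 mg/L

Mass balance: C = (74.00·1.400 + 7.610·143.0) / 81.61 = 1192/81.61 = 14.60 mg/L; combined flow 81.61 m³/s.
Travel time t = 8.2·1000 / 0.90 = 9111 s = 2.531 h.
Half-life 0.630 d → k = ln 2 / 0.630 = 1.100 d⁻¹.
After decay, C = 14.60 × e^(−kt) = 14.60 × 0.8905 = 13.00 mg/L.
At the second outfall, C = (81.61·13.00 + 8.900·25.00) / (81.61 + 8.900) = 14.18 mg/L.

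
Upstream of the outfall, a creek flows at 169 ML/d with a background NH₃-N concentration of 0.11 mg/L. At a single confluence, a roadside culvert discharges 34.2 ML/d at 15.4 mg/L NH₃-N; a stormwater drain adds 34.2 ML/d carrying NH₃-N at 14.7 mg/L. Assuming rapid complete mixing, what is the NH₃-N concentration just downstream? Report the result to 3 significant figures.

4.41 mg/L

Flow-weighted average: C = (169.0·0.1100 + 34.20·15.40 + 34.20·14.70) / 237.4 = 1048/237.4 = 4.415 mg/L.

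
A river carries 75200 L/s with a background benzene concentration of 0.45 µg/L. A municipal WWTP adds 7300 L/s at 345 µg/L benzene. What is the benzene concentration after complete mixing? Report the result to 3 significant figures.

Mass balance: C = (75200·0.4500 + 7300·345.0) / 82500 = 2552000/82500 = 30.94 µg/L.

30.9 µg/L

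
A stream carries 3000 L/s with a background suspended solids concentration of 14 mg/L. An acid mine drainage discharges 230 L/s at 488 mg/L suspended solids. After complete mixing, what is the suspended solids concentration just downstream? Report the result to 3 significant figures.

Conservation of mass: C = (3000·14.00 + 230.0·488.0) / 3230 = 154200/3230 = 47.75 mg/L.

47.8 mg/L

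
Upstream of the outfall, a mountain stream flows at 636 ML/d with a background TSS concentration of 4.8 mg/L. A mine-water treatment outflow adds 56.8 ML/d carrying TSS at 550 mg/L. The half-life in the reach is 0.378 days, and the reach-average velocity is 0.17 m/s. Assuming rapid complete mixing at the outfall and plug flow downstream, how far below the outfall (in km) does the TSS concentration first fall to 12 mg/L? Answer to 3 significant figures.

Conservation of mass: C = (636.0·4.800 + 56.80·550.0) / 692.8 = 34290/692.8 = 49.50 mg/L.
Half-life 0.378 d → k = ln 2 / 0.378 = 1.834 d⁻¹.
Set 49.50·exp(−k·t) = 12 → t = ln(49.50/12)/k = 66770 s = 18.55 h.
Distance = v·t = 0.17·66770 = 11350 m = 11.35 km.

11.4 km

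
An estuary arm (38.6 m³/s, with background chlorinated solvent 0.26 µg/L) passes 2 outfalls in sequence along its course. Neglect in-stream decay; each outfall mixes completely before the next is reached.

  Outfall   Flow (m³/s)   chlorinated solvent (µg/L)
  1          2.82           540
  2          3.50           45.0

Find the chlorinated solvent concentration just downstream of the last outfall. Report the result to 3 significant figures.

Outfall 1: combined Q = 41.42 m³/s; C = (38.60·0.2600 + 2.820·540.0)/41.42 = 37.01 µg/L.
Outfall 2: combined Q = 44.92 m³/s; C = (41.42·37.01 + 3.500·45.00)/44.92 = 37.63 µg/L.

37.6 µg/L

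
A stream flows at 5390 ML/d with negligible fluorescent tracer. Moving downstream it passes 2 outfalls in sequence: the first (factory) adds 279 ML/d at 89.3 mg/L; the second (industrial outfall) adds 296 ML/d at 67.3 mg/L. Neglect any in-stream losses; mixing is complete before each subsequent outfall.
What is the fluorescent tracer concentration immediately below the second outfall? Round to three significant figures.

Below outfall 1: Q → 5669 ML/d, C = (5390·0 + 279.0·89.30)/5669 = 4.395 mg/L.
Below outfall 2: Q → 5965 ML/d, C = (5669·4.395 + 296.0·67.30)/5965 = 7.516 mg/L.

7.52 mg/L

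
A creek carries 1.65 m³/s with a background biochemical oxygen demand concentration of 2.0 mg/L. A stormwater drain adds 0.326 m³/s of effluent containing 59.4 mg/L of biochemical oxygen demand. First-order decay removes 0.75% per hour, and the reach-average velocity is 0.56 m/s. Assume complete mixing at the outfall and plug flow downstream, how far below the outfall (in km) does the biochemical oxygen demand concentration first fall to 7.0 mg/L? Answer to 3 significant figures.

132 km

After mixing, C = (1.650·2.000 + 0.3260·59.40) / 1.976 = 22.66/1.976 = 11.47 mg/L.
0.75%/h lost → k = −ln(1 − 0.0075) = 0.007528 h⁻¹.
Set 11.47·exp(−k·t) = 7.0 → t = ln(11.47/7.0)/k = 236100 s = 65.59 h.
Distance = v·t = 0.56·236100 = 132200 m = 132.2 km.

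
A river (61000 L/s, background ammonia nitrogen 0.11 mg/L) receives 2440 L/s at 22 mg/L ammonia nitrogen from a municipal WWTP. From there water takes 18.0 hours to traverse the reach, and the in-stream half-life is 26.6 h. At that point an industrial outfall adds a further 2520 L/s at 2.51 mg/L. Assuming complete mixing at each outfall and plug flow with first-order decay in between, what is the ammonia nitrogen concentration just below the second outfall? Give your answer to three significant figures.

0.669 mg/L

Mass balance: C = (61000·0.1100 + 2440·22.00) / 63440 = 60390/63440 = 0.9519 mg/L; combined flow 63440 L/s.
Half-life 26.6 h → k = ln 2 / 26.6 = 0.02606 h⁻¹ = 0.6254 d⁻¹.
Decay over the reach: 0.9519·exp(−kt) = 0.9519·0.6256 = 0.5955 mg/L.
Second outfall: C = (63440·0.5955 + 2520·2.510)/65960 = 0.6687 mg/L.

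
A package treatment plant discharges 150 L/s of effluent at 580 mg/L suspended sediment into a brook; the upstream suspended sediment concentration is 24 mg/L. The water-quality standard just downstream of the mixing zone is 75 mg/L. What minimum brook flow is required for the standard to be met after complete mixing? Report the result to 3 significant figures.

Set C_mix = 75: (Q·24.00 + 150.0·580.0) / (Q + 150.0) = 75
→ Q = 150.0·(580.0 − 75)/(75 − 24.00) = 1485 L/s.

1490 L/s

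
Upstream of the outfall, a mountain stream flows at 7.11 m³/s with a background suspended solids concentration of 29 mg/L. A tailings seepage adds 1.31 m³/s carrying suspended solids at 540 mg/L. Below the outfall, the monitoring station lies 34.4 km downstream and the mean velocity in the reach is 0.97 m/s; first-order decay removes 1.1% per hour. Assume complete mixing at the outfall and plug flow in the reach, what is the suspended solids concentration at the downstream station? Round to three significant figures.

97.3 mg/L

After mixing, C = (7.110·29.00 + 1.310·540.0) / 8.420 = 913.6/8.420 = 108.5 mg/L.
Travel time t = 34.4·1000 / 0.97 = 35460 s = 9.851 h.
1.1%/h lost → k = −ln(1 − 0.011) = 0.01106 h⁻¹.
First-order decay: C = 108.5·exp(−k·t) = 108.5·0.8968 = 97.30 mg/L.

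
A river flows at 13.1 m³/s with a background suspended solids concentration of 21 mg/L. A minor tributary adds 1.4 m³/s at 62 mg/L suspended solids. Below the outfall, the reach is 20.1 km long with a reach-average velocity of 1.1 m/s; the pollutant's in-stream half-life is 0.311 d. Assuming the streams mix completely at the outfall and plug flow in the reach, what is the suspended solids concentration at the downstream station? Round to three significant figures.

Mixed concentration C = ΣQC/ΣQ = (13.10·21.00 + 1.400·62.00) / 14.50 = 361.9/14.50 = 24.96 mg/L.
Travel time t = 20.1·1000 / 1.1 = 18270 s = 5.076 h.
Half-life 0.311 d → k = ln 2 / 0.311 = 2.229 d⁻¹.
Applying C = C₀e^(−kt): 24.96 × 0.6242 = 15.58 mg/L.

15.6 mg/L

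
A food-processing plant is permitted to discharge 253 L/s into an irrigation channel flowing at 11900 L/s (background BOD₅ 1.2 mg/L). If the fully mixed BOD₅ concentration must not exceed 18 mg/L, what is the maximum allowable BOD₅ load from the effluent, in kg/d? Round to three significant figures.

Mass balance at the limit: 11900·1.200 + 253.0·Cₑ = 12150·18 → Cₑ = 808.2 mg/L.
253.0 L/s = 0.2530 m³/s. Load = 0.2530 m³/s × 808.2 g/m³ × 86 400 s/d = 17670 kg/d.

17700 kg/d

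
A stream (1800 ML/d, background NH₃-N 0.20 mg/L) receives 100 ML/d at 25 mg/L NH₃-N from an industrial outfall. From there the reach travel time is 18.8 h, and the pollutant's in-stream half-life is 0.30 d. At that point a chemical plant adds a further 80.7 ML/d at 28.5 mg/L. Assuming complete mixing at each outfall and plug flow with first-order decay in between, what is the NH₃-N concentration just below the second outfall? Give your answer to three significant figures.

Conservation of mass: C = (1800·0.2000 + 100.0·25.00) / 1900 = 2860/1900 = 1.505 mg/L; combined flow 1900 ML/d.
Half-life 0.30 d → k = ln 2 / 0.30 = 2.310 d⁻¹.
After decay, C = 1.505 × e^(−kt) = 1.505 × 0.1637 = 0.2464 mg/L.
Second outfall: C = (1900·0.2464 + 80.70·28.50)/1981 = 1.398 mg/L.

1.40 mg/L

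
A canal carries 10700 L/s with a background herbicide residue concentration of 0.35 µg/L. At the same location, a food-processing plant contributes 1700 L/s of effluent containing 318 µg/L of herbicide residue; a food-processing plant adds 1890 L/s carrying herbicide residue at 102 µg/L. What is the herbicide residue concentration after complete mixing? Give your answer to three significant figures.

51.6 µg/L

Mass balance: C = (10700·0.3500 + 1700·318.0 + 1890·102.0) / 14290 = 737100/14290 = 51.58 µg/L.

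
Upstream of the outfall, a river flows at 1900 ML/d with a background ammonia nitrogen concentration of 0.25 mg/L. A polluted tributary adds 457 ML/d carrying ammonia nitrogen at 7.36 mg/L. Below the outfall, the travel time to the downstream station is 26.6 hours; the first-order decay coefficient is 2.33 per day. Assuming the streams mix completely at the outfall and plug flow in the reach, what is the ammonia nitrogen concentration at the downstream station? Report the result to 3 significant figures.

0.123 mg/L

Conservation of mass: C = (1900·0.2500 + 457.0·7.360) / 2357 = 3839/2357 = 1.629 mg/L.
Applying C = C₀e^(−kt): 1.629 × 0.07559 = 0.1231 mg/L.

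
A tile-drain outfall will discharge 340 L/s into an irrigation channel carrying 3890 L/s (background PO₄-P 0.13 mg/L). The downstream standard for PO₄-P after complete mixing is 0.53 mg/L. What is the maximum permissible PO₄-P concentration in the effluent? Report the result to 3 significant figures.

5.11 mg/L

At the limit, (Qr·Cr + Qe·Cₑ)/(Qr + Qe) = 0.53:
Cₑ = (4230·0.53 − 3890·0.1300) / 340.0 = 5.106 mg/L.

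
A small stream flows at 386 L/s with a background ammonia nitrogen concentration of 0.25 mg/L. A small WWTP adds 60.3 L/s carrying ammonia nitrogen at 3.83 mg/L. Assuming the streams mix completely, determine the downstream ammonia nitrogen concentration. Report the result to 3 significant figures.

After mixing, C = (386.0·0.2500 + 60.30·3.830) / 446.3 = 327.4/446.3 = 0.7337 mg/L.

0.734 mg/L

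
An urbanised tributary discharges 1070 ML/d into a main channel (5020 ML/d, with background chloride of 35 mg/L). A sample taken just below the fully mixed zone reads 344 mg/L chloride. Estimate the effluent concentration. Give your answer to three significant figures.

1790 mg/L

Mass balance: 5020·35.00 + 1070·Cₑ = 6090·344.0
→ Cₑ = (6090·344.0 − 5020·35.00) / 1070 = 1794 mg/L.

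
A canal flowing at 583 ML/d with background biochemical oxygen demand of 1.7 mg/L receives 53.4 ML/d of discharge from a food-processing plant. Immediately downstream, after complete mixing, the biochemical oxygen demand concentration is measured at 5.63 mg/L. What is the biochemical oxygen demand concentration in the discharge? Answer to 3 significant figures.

Mass balance: 583.0·1.700 + 53.40·Cₑ = 636.4·5.630
→ Cₑ = (636.4·5.630 − 583.0·1.700) / 53.40 = 48.54 mg/L.

48.5 mg/L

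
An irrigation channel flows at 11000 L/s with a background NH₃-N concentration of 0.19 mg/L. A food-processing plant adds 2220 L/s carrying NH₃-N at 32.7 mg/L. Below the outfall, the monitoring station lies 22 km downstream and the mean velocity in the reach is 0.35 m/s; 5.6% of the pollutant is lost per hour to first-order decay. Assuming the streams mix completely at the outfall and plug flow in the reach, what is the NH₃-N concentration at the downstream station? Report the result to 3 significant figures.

2.07 mg/L

Mixed concentration C = ΣQC/ΣQ = (11000·0.1900 + 2220·32.70) / 13220 = 74680/13220 = 5.649 mg/L.
Travel time t = 22·1000 / 0.35 = 62860 s = 17.46 h.
5.6%/h lost → k = −ln(1 − 0.056) = 0.05763 h⁻¹.
Applying C = C₀e^(−kt): 5.649 × 0.3656 = 2.065 mg/L.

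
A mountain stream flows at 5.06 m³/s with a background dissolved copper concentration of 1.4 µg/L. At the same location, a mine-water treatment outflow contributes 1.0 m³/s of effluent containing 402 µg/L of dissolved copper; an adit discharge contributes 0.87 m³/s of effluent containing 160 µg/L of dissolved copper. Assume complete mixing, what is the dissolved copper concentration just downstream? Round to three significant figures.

79.1 µg/L

Flow-weighted average: C = (5.060·1.400 + 1.000·402.0 + 0.8700·160.0) / 6.930 = 548.3/6.930 = 79.12 µg/L.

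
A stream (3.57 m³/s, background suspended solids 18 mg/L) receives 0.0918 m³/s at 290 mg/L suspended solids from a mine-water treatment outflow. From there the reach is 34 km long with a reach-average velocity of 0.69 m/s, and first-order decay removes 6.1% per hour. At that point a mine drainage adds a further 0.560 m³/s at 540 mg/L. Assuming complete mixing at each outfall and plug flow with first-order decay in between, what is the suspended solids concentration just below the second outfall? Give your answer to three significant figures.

80.7 mg/L

Flow-weighted average: C = (3.570·18.00 + 0.09180·290.0) / 3.662 = 90.88/3.662 = 24.82 mg/L; combined flow 3.662 m³/s.
Travel time t = 34·1000 / 0.69 = 49280 s = 13.69 h.
6.1%/h lost → k = −ln(1 − 0.061) = 0.06294 h⁻¹.
First-order decay: C = 24.82·exp(−k·t) = 24.82·0.4225 = 10.49 mg/L.
Second outfall: C = (3.662·10.49 + 0.5600·540.0)/4.222 = 80.72 mg/L.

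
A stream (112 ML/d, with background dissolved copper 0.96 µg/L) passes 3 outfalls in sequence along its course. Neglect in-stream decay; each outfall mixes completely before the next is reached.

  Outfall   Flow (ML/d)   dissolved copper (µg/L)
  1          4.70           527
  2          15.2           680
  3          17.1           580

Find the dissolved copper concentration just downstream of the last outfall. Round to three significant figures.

153 µg/L

Below outfall 1: Q → 116.7 ML/d, C = (112.0·0.9600 + 4.700·527.0)/116.7 = 22.15 µg/L.
Below outfall 2: Q → 131.9 ML/d, C = (116.7·22.15 + 15.20·680.0)/131.9 = 97.96 µg/L.
Below outfall 3: Q → 149.0 ML/d, C = (131.9·97.96 + 17.10·580.0)/149.0 = 153.3 µg/L.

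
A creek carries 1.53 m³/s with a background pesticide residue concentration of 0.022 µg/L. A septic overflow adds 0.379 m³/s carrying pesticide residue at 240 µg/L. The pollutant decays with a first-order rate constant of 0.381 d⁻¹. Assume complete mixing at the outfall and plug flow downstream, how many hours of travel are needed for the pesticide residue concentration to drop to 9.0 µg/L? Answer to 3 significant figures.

Conservation of mass: C = (1.530·0.02200 + 0.3790·240.0) / 1.909 = 90.99/1.909 = 47.67 µg/L.
47.67·exp(−k·t) = 9.0 → t = ln(47.67/9.0)/k = 378000 s = 105.0 h.

105 h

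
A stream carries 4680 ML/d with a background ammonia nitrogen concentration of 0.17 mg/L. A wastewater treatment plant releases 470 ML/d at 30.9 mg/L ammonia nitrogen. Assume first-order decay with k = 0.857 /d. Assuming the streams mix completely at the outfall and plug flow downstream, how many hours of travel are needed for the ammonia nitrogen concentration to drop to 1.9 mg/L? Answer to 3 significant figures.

After mixing, C = (4680·0.1700 + 470.0·30.90) / 5150 = 15320/5150 = 2.974 mg/L.
2.974·exp(−k·t) = 1.9 → t = ln(2.974/1.9)/k = 45190 s = 12.55 h.

12.6 h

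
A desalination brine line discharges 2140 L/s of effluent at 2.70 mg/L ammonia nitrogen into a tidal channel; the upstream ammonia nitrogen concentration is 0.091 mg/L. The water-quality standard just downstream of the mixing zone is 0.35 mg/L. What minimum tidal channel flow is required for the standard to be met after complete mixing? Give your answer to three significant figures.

19400 L/s

Set C_mix = 0.35: (Q·0.09100 + 2140·2.700) / (Q + 2140) = 0.35
→ Q = 2140·(2.700 − 0.35)/(0.35 − 0.09100) = 19420 L/s.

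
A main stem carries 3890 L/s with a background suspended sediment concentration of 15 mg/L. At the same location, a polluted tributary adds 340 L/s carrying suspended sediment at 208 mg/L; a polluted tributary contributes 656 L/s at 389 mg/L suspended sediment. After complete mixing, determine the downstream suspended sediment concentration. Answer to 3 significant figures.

Conservation of mass: C = (3890·15.00 + 340.0·208.0 + 656.0·389.0) / 4886 = 384300/4886 = 78.64 mg/L.

78.6 mg/L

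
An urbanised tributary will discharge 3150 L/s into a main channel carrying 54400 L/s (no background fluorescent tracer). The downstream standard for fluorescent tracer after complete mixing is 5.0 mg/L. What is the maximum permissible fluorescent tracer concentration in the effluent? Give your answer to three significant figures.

At the limit, (Qr·Cr + Qe·Cₑ)/(Qr + Qe) = 5.0:
Cₑ = (57550·5.0 − 54400·0) / 3150 = 91.35 mg/L.

91.3 mg/L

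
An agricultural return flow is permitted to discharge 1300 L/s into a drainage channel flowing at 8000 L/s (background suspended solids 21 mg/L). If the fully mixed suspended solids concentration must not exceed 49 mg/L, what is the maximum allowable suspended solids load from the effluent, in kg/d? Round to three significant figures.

Mass balance at the limit: 8000·21.00 + 1300·Cₑ = 9300·49 → Cₑ = 221.3 mg/L.
1300 L/s = 1.300 m³/s. Load = 1.300 m³/s × 221.3 g/m³ × 86 400 s/d = 24860 kg/d.

24900 kg/d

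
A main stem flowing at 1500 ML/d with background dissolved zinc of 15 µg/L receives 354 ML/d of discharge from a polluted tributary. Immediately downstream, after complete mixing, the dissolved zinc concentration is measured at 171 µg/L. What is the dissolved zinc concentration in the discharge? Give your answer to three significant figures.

Mass balance: 1500·15.00 + 354.0·Cₑ = 1854·171.0
→ Cₑ = (1854·171.0 − 1500·15.00) / 354.0 = 832.0 µg/L.

832 µg/L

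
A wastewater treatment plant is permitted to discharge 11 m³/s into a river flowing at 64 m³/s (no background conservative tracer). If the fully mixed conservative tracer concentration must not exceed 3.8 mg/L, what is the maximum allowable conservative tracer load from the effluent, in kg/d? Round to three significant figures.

24600 kg/d

Mass balance at the limit: 64.00·0 + 11.00·Cₑ = 75.00·3.8 → Cₑ = 25.91 mg/L.
Load = 11.00 m³/s × 25.91 g/m³ × 86 400 s/d = 24620 kg/d.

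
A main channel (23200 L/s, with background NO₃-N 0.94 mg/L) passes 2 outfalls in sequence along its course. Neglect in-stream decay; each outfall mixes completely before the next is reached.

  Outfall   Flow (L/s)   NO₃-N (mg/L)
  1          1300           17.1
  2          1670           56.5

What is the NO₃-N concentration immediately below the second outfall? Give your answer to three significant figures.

5.29 mg/L

Outfall 1: combined Q = 24500 L/s; C = (23200·0.9400 + 1300·17.10)/24500 = 1.797 mg/L.
Outfall 2: combined Q = 26170 L/s; C = (24500·1.797 + 1670·56.50)/26170 = 5.288 mg/L.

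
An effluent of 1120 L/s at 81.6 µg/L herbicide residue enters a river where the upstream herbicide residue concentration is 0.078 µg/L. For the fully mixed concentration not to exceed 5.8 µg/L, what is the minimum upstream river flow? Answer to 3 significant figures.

14800 L/s

Set C_mix = 5.8: (Q·0.07800 + 1120·81.60) / (Q + 1120) = 5.8
→ Q = 1120·(81.60 − 5.8)/(5.8 − 0.07800) = 14840 L/s.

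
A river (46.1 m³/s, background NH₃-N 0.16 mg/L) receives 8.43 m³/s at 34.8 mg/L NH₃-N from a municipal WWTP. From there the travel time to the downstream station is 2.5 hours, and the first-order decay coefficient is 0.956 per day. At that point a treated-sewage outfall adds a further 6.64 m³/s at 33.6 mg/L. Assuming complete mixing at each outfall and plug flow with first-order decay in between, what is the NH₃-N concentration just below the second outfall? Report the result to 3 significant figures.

After mixing, C = (46.10·0.1600 + 8.430·34.80) / 54.53 = 300.7/54.53 = 5.515 mg/L; combined flow 54.53 m³/s.
After decay, C = 5.515 × e^(−kt) = 5.515 × 0.9052 = 4.992 mg/L.
Second outfall: C = (54.53·4.992 + 6.640·33.60)/61.17 = 8.098 mg/L.

8.10 mg/L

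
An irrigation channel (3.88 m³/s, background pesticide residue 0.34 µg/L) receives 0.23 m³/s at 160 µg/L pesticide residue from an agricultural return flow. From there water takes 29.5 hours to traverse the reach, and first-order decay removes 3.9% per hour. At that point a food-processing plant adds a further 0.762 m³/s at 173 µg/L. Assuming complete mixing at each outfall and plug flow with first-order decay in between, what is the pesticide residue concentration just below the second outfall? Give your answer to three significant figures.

29.5 µg/L

Mass balance: C = (3.880·0.3400 + 0.2300·160.0) / 4.110 = 38.12/4.110 = 9.275 µg/L; combined flow 4.110 m³/s.
3.9%/h lost → k = −ln(1 − 0.039) = 0.03978 h⁻¹.
Decay over the reach: 9.275·exp(−kt) = 9.275·0.3093 = 2.868 µg/L.
Second outfall: C = (4.110·2.868 + 0.7620·173.0)/4.872 = 29.48 µg/L.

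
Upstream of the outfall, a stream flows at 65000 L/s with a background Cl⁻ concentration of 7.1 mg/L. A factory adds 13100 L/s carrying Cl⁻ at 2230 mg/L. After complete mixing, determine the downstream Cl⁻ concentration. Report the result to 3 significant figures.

380 mg/L

Conservation of mass: C = (65000·7.100 + 13100·2230) / 78100 = 29670000/78100 = 380.0 mg/L.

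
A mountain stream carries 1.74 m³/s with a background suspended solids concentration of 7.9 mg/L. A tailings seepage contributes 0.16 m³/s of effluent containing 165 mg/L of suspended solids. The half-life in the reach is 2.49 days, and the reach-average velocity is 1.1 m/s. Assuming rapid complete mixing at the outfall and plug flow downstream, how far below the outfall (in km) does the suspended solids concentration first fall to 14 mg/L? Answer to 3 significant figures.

141 km

Mixed concentration C = ΣQC/ΣQ = (1.740·7.900 + 0.1600·165.0) / 1.900 = 40.15/1.900 = 21.13 mg/L.
Half-life 2.49 d → k = ln 2 / 2.49 = 0.2784 d⁻¹.
Set 21.13·exp(−k·t) = 14 → t = ln(21.13/14)/k = 127800 s = 35.49 h.
Distance = v·t = 1.1·127800 = 140500 m = 140.5 km.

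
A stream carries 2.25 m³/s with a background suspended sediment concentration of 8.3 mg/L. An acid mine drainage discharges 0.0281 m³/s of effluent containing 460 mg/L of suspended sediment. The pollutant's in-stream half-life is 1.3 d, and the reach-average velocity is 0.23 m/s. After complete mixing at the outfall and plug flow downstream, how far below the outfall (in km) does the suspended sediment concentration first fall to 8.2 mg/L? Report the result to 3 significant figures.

19.6 km

Mixed concentration C = ΣQC/ΣQ = (2.250·8.300 + 0.02810·460.0) / 2.278 = 31.60/2.278 = 13.87 mg/L.
Half-life 1.3 d → k = ln 2 / 1.3 = 0.5332 d⁻¹.
Set 13.87·exp(−k·t) = 8.2 → t = ln(13.87/8.2)/k = 85190 s = 23.66 h.
Distance = v·t = 0.23·85190 = 19590 m = 19.59 km.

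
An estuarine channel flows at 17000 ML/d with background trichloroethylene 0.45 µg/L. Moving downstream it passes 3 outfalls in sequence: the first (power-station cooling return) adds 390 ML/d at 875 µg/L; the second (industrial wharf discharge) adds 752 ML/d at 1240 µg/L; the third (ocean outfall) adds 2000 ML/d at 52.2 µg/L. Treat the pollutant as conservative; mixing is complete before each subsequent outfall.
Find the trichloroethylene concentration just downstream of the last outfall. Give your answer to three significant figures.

68.8 µg/L

After outfall 1: Q = 17000 + 390.0 = 17390 ML/d; C = (17000·0.4500 + 390.0·875.0)/17390 = 20.06 µg/L.
After outfall 2: Q = 17390 + 752.0 = 18140 ML/d; C = (17390·20.06 + 752.0·1240)/18140 = 70.63 µg/L.
After outfall 3: Q = 18140 + 2000 = 20140 ML/d; C = (18140·70.63 + 2000·52.20)/20140 = 68.80 µg/L.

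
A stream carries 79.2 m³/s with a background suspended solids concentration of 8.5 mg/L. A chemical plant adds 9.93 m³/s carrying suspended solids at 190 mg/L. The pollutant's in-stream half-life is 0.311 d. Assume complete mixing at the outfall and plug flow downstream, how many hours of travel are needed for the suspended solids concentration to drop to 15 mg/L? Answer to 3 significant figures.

Mass balance: C = (79.20·8.500 + 9.930·190.0) / 89.13 = 2560/89.13 = 28.72 mg/L.
Half-life 0.311 d → k = ln 2 / 0.311 = 2.229 d⁻¹.
28.72·exp(−k·t) = 15 → t = ln(28.72/15)/k = 25180 s = 6.995 h.

6.99 h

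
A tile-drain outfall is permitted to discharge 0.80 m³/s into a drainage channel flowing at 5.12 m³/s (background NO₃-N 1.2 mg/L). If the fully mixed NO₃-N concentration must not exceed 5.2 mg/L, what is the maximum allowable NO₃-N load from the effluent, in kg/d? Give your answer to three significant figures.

2130 kg/d

Mass balance at the limit: 5.120·1.200 + 0.8000·Cₑ = 5.920·5.2 → Cₑ = 30.80 mg/L.
Load = 0.8000 m³/s × 30.80 g/m³ × 86 400 s/d = 2129 kg/d.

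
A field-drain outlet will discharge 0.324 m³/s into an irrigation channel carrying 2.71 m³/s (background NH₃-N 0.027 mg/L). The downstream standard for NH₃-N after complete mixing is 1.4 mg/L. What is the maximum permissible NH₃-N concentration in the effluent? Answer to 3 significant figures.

At the limit, (Qr·Cr + Qe·Cₑ)/(Qr + Qe) = 1.4:
Cₑ = (3.034·1.4 − 2.710·0.02700) / 0.3240 = 12.88 mg/L.

12.9 mg/L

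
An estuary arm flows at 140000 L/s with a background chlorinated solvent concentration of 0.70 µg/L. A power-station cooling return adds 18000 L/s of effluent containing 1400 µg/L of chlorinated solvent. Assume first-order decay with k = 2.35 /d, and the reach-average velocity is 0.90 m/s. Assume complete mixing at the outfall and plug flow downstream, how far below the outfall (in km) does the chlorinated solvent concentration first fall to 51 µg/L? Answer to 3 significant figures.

Conservation of mass: C = (140000·0.7000 + 18000·1400) / 158000 = 25300000/158000 = 160.1 µg/L.
Set 160.1·exp(−k·t) = 51 → t = ln(160.1/51)/k = 42060 s = 11.68 h.
Distance = v·t = 0.90·42060 = 37860 m = 37.86 km.

37.9 km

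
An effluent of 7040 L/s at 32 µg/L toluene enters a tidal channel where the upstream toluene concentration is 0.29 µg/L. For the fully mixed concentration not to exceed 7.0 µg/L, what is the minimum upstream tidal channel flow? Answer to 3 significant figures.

26200 L/s

Set C_mix = 7.0: (Q·0.2900 + 7040·32.00) / (Q + 7040) = 7.0
→ Q = 7040·(32.00 − 7.0)/(7.0 − 0.2900) = 26230 L/s.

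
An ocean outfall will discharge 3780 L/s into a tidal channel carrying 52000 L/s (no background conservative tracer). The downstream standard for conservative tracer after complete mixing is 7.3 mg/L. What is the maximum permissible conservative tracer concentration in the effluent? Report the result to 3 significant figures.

At the limit, (Qr·Cr + Qe·Cₑ)/(Qr + Qe) = 7.3:
Cₑ = (55780·7.3 − 52000·0) / 3780 = 107.7 mg/L.

108 mg/L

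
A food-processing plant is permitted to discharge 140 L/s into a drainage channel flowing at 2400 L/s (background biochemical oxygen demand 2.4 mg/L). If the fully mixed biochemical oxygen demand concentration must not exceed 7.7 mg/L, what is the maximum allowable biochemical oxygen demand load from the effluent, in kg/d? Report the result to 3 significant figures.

1190 kg/d

Mass balance at the limit: 2400·2.400 + 140.0·Cₑ = 2540·7.7 → Cₑ = 98.56 mg/L.
140.0 L/s = 0.1400 m³/s. Load = 0.1400 m³/s × 98.56 g/m³ × 86 400 s/d = 1192 kg/d.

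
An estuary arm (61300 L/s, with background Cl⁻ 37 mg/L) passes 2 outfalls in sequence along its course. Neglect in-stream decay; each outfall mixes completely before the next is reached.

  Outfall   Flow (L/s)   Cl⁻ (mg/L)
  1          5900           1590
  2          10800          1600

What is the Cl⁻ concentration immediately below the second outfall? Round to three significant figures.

371 mg/L

Below outfall 1: Q → 67200 L/s, C = (61300·37.00 + 5900·1590)/67200 = 173.3 mg/L.
Below outfall 2: Q → 78000 L/s, C = (67200·173.3 + 10800·1600)/78000 = 370.9 mg/L.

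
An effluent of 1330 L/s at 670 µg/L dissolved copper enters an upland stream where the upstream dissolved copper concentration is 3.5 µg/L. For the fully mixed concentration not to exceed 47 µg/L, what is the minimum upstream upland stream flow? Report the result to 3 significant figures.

19000 L/s

Set C_mix = 47: (Q·3.500 + 1330·670.0) / (Q + 1330) = 47
→ Q = 1330·(670.0 − 47)/(47 − 3.500) = 19050 L/s.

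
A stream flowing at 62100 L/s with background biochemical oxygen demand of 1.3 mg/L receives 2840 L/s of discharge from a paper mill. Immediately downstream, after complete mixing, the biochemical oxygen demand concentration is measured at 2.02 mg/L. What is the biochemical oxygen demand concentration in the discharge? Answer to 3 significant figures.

Mass balance: 62100·1.300 + 2840·Cₑ = 64940·2.020
→ Cₑ = (64940·2.020 − 62100·1.300) / 2840 = 17.76 mg/L.

17.8 mg/L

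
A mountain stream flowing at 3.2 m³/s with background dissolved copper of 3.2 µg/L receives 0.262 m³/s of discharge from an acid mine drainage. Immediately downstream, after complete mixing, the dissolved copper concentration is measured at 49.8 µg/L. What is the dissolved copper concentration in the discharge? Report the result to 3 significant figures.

Mass balance: 3.200·3.200 + 0.2620·Cₑ = 3.462·49.80
→ Cₑ = (3.462·49.80 − 3.200·3.200) / 0.2620 = 619.0 µg/L.

619 µg/L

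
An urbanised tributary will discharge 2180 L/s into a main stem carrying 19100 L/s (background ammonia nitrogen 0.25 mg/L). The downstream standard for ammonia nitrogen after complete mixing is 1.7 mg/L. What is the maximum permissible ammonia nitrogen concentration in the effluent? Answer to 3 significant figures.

14.4 mg/L

At the limit, (Qr·Cr + Qe·Cₑ)/(Qr + Qe) = 1.7:
Cₑ = (21280·1.7 − 19100·0.2500) / 2180 = 14.40 mg/L.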